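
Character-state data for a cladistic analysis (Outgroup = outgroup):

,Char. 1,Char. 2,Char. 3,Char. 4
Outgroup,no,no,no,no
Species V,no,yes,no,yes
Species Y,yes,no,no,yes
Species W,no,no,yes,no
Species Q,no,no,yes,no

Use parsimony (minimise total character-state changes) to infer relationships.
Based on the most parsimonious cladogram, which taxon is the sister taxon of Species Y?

Species V

The outgroup has state 'no' for every character, so 'yes' is the derived state throughout.
Char. 1: derived state 'yes' in Species Y only — an autapomorphy, so it tells us nothing about relationships among taxa.
Char. 2 (derived state 'yes') is unique to Species V (autapomorphy; uninformative for grouping).
Only Species Q and Species W show the derived state 'yes' for Char. 3, supporting them as a clade.
Only Species V and Species Y show the derived state 'yes' for Char. 4, supporting them as a clade.
Most parsimonious ingroup topology: ((Species V,Species Y),(Species W,Species Q)).
Species Y and Species V form a cherry on this tree, so they are sister taxa.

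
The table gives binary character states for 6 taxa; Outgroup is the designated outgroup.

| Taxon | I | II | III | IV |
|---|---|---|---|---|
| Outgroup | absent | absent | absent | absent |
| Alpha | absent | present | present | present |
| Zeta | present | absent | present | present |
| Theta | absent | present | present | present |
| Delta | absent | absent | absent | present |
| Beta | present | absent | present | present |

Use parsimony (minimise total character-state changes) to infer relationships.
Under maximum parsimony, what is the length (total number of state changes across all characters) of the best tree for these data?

The outgroup has state 'absent' for every character, so 'present' is the derived state throughout.
I: derived state 'present' in Beta and Zeta only — synapomorphy for {Beta, Zeta}.
II: derived state 'present' in Alpha and Theta only — synapomorphy for {Alpha, Theta}.
Only Alpha, Beta, Theta, and Zeta show the derived state 'present' for III, supporting them as a clade.
IV (derived state 'present') is shared by all ingroup taxa — unites the whole ingroup.
Most parsimonious ingroup topology: (((Alpha,Theta),(Zeta,Beta)),Delta).
Changes per character on this tree: I: 1; II: 1; III: 1; IV: 1.
Total = 4.

4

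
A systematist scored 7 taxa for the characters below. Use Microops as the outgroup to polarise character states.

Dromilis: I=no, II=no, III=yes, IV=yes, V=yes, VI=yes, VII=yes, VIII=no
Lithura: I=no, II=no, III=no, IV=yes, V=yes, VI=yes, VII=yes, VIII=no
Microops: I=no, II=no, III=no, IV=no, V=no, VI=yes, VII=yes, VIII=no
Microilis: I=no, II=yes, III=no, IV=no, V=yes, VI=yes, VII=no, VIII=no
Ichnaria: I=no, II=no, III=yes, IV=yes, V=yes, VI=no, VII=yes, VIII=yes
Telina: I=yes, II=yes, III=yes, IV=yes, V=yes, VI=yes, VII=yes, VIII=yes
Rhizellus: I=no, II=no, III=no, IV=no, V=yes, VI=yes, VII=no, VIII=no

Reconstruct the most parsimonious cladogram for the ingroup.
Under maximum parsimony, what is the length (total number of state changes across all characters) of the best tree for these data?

Character polarity is set by the outgroup: the derived state is whichever differs from the outgroup's state, so for VI, VII the derived state is 'no', and for the remaining characters it is 'yes'.
I (derived state 'yes') is unique to Telina (autapomorphy; uninformative for grouping).
II (state 'yes') occurs in Microilis and Telina but conflicts with the nesting implied by the other characters — most parsimoniously interpreted as homoplasy.
III: derived state 'yes' in Dromilis, Ichnaria, and Telina only — synapomorphy for {Dromilis, Ichnaria, Telina}.
IV (derived state 'yes') is shared by Dromilis, Ichnaria, Lithura, and Telina — a synapomorphy uniting that clade.
All ingroup taxa share the derived state 'yes' for V; it defines the ingroup but does not resolve relationships within it.
VI (derived state 'no') is unique to Ichnaria (autapomorphy; uninformative for grouping).
VII (derived state 'no') is shared by Microilis and Rhizellus — a synapomorphy uniting that clade.
VIII: derived state 'yes' in Ichnaria and Telina only — synapomorphy for {Ichnaria, Telina}.
Most parsimonious ingroup topology: ((((Ichnaria,Telina),Dromilis),Lithura),(Microilis,Rhizellus)).
Changes per character on this tree: I: 1; II: 2; III: 1; IV: 1; V: 1; VI: 1; VII: 1; VIII: 1.
Total = 9.

9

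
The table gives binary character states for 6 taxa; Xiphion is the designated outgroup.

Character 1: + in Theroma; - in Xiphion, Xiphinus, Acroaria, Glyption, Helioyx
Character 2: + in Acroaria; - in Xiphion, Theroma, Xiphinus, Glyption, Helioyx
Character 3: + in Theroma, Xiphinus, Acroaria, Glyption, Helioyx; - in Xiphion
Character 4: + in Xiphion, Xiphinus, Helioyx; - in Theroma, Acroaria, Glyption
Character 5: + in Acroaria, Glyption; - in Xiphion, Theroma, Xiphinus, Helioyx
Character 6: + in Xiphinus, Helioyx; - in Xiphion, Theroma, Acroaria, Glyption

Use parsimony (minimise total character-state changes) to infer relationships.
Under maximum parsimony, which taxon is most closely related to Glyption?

Acroaria

Character polarity is set by the outgroup: the derived state is whichever differs from the outgroup's state, so for Character 4 the derived state is '-', and for the remaining characters it is '+'.
Character 1 (derived state '+') is unique to Theroma (autapomorphy; uninformative for grouping).
Character 2 (derived state '+') is unique to Acroaria (autapomorphy; uninformative for grouping).
All ingroup taxa share the derived state '+' for Character 3; it defines the ingroup but does not resolve relationships within it.
Character 4: derived state '-' in Acroaria, Glyption, and Theroma only — synapomorphy for {Acroaria, Glyption, Theroma}.
Only Acroaria and Glyption show the derived state '+' for Character 5, supporting them as a clade.
Character 6: derived state '+' in Helioyx and Xiphinus only — synapomorphy for {Helioyx, Xiphinus}.
Most parsimonious ingroup topology: ((Theroma,(Acroaria,Glyption)),(Xiphinus,Helioyx)).
Glyption and Acroaria form a cherry on this tree, so they are sister taxa.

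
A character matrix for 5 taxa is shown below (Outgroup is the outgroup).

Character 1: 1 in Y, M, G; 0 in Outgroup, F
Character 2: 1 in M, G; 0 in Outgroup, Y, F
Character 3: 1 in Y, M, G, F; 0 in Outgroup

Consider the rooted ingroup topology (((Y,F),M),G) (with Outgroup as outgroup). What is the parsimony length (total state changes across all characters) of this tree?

5

Map each character onto (((Y,F),M),G) (rooted by Outgroup) and count the minimum state changes it requires (Fitch parsimony):
Character 1: 2; Character 2: 2; Character 3: 1.
Total tree length = 5.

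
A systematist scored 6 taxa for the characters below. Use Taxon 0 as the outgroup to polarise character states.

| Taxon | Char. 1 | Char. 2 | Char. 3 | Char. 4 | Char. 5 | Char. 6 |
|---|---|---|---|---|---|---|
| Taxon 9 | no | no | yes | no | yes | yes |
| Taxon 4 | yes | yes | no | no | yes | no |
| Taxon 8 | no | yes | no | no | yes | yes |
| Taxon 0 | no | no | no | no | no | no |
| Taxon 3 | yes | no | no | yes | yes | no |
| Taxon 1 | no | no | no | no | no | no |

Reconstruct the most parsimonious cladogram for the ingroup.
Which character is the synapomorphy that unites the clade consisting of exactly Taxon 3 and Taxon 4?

Char. 1

The outgroup has state 'no' for every character, so 'yes' is the derived state throughout.
Char. 1 (derived state 'yes') is shared by Taxon 3 and Taxon 4 — a synapomorphy uniting that clade.
Char. 2 groups Taxon 4 and Taxon 8, which is incompatible with the clades supported by the remaining characters; treating it as convergent (homoplasy) costs fewer steps than any alternative tree.
Char. 3: derived state 'yes' in Taxon 9 only — an autapomorphy, so it tells us nothing about relationships among taxa.
Char. 4: derived state 'yes' in Taxon 3 only — an autapomorphy, so it tells us nothing about relationships among taxa.
Only Taxon 3, Taxon 4, Taxon 8, and Taxon 9 show the derived state 'yes' for Char. 5, supporting them as a clade.
Char. 6: derived state 'yes' in Taxon 8 and Taxon 9 only — synapomorphy for {Taxon 8, Taxon 9}.
Most parsimonious ingroup topology: (((Taxon 8,Taxon 9),(Taxon 4,Taxon 3)),Taxon 1).
The clade {Taxon 3, Taxon 4} is supported by Char. 1: its derived state 'yes' occurs in exactly those taxa and in no other taxon (including the outgroup).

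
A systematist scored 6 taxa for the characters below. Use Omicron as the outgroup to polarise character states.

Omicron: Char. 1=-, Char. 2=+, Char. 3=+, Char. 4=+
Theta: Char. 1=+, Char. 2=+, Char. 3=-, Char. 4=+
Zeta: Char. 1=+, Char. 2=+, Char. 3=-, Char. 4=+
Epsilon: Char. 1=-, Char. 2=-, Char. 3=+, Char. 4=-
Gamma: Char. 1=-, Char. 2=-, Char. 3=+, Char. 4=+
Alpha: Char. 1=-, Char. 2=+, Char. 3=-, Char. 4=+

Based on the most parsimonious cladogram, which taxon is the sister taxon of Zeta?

Theta

Character polarity is set by the outgroup: the derived state is whichever differs from the outgroup's state, so for Char. 2, Char. 3, Char. 4 the derived state is '-', and for the remaining characters it is '+'.
Char. 1 (derived state '+') is shared by Theta and Zeta — a synapomorphy uniting that clade.
Only Epsilon and Gamma show the derived state '-' for Char. 2, supporting them as a clade.
Char. 3 (derived state '-') is shared by Alpha, Theta, and Zeta — a synapomorphy uniting that clade.
Char. 4: derived state '-' in Epsilon only — an autapomorphy, so it tells us nothing about relationships among taxa.
Most parsimonious ingroup topology: (((Theta,Zeta),Alpha),(Epsilon,Gamma)).
Zeta and Theta form a cherry on this tree, so they are sister taxa.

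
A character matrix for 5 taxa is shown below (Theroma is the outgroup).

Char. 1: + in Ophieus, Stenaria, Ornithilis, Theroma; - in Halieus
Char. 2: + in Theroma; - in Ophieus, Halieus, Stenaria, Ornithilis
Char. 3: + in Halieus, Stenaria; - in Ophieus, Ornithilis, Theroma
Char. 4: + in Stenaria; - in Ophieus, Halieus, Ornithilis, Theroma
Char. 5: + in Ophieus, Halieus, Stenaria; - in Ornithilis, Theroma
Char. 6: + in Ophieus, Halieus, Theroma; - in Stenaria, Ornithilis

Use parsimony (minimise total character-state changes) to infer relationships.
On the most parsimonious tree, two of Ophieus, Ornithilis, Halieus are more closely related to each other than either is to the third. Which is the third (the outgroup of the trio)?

Ornithilis

Character polarity is set by the outgroup: the derived state is whichever differs from the outgroup's state, so for Char. 1, Char. 2, Char. 6 the derived state is '-', and for the remaining characters it is '+'.
Char. 1: derived state '-' in Halieus only — an autapomorphy, so it tells us nothing about relationships among taxa.
All ingroup taxa share the derived state '-' for Char. 2; it defines the ingroup but does not resolve relationships within it.
Char. 3 (derived state '+') is shared by Halieus and Stenaria — a synapomorphy uniting that clade.
Char. 4: derived state '+' in Stenaria only — an autapomorphy, so it tells us nothing about relationships among taxa.
Char. 5: derived state '+' in Halieus, Ophieus, and Stenaria only — synapomorphy for {Halieus, Ophieus, Stenaria}.
Char. 6 (state '-') occurs in Ornithilis and Stenaria but conflicts with the nesting implied by the other characters — most parsimoniously interpreted as homoplasy.
Most parsimonious ingroup topology: (((Halieus,Stenaria),Ophieus),Ornithilis).
Ophieus and Halieus share a more recent common ancestor with each other than either does with Ornithilis, so Ornithilis is the least closely related of the three.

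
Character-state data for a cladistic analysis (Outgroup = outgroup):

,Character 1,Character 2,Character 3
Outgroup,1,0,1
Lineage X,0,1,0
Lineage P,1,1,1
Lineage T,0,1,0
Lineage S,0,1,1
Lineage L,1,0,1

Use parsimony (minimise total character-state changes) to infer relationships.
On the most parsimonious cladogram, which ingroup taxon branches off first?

Character polarity is set by the outgroup: the derived state is whichever differs from the outgroup's state, so for Character 1, Character 3 the derived state is '0', and for the remaining characters it is '1'.
Only Lineage S, Lineage T, and Lineage X show the derived state '0' for Character 1, supporting them as a clade.
Character 2 (derived state '1') is shared by Lineage P, Lineage S, Lineage T, and Lineage X — a synapomorphy uniting that clade.
Character 3: derived state '0' in Lineage T and Lineage X only — synapomorphy for {Lineage T, Lineage X}.
Most parsimonious ingroup topology: ((((Lineage X,Lineage T),Lineage S),Lineage P),Lineage L).
Lineage L is sister to the clade containing all other ingroup taxa, so it is the earliest-diverging (most basal) ingroup lineage.

Lineage L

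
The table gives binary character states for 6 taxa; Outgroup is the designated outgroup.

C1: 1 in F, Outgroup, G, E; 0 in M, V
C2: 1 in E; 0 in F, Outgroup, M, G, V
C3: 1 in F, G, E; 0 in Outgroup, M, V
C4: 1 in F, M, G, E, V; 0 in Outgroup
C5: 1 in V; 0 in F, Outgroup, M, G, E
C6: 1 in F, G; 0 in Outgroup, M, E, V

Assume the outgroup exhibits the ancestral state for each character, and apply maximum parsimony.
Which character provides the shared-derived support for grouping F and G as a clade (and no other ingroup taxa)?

Character polarity is set by the outgroup: the derived state is whichever differs from the outgroup's state, so for C1 the derived state is '0', and for the remaining characters it is '1'.
Only M and V show the derived state '0' for C1, supporting them as a clade.
C2: derived state '1' in E only — an autapomorphy, so it tells us nothing about relationships among taxa.
Only E, F, and G show the derived state '1' for C3, supporting them as a clade.
C4 (derived state '1') is shared by all ingroup taxa — unites the whole ingroup.
C5 (derived state '1') is unique to V (autapomorphy; uninformative for grouping).
C6: derived state '1' in F and G only — synapomorphy for {F, G}.
Most parsimonious ingroup topology: ((V,M),((G,F),E)).
The clade {F, G} is supported by C6: its derived state '1' occurs in exactly those taxa and in no other taxon (including the outgroup).

C6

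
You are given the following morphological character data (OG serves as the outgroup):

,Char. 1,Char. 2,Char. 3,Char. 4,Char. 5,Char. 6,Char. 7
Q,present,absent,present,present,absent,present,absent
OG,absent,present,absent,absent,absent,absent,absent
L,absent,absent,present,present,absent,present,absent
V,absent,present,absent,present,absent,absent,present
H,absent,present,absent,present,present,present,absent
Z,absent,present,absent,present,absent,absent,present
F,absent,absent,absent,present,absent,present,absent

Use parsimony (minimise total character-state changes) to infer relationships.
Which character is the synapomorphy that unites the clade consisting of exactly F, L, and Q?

Char. 2

Character polarity is set by the outgroup: the derived state is whichever differs from the outgroup's state, so for Char. 2 the derived state is 'absent', and for the remaining characters it is 'present'.
Char. 1 (derived state 'present') is unique to Q (autapomorphy; uninformative for grouping).
Char. 2: derived state 'absent' in F, L, and Q only — synapomorphy for {F, L, Q}.
Only L and Q show the derived state 'present' for Char. 3, supporting them as a clade.
All ingroup taxa share the derived state 'present' for Char. 4; it defines the ingroup but does not resolve relationships within it.
Char. 5: derived state 'present' in H only — an autapomorphy, so it tells us nothing about relationships among taxa.
Char. 6: derived state 'present' in F, H, L, and Q only — synapomorphy for {F, H, L, Q}.
Char. 7 (derived state 'present') is shared by V and Z — a synapomorphy uniting that clade.
Most parsimonious ingroup topology: ((V,Z),(((Q,L),F),H)).
The clade {F, L, Q} is supported by Char. 2: its derived state 'absent' occurs in exactly those taxa and in no other taxon (including the outgroup).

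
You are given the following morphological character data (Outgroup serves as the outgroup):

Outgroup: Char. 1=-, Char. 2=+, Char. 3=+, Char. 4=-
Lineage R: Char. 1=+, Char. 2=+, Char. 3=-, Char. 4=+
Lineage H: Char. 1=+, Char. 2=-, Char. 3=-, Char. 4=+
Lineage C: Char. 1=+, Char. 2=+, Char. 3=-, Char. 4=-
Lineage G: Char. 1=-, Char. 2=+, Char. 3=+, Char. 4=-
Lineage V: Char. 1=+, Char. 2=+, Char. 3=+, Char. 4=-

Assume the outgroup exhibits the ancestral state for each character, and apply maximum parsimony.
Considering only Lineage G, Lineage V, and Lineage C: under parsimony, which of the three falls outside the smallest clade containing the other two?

Lineage G

Character polarity is set by the outgroup: the derived state is whichever differs from the outgroup's state, so for Char. 2, Char. 3 the derived state is '-', and for the remaining characters it is '+'.
Char. 1: derived state '+' in Lineage C, Lineage H, Lineage R, and Lineage V only — synapomorphy for {Lineage C, Lineage H, Lineage R, Lineage V}.
Char. 2 (derived state '-') is unique to Lineage H (autapomorphy; uninformative for grouping).
Char. 3 (derived state '-') is shared by Lineage C, Lineage H, and Lineage R — a synapomorphy uniting that clade.
Only Lineage H and Lineage R show the derived state '+' for Char. 4, supporting them as a clade.
Most parsimonious ingroup topology: ((((Lineage R,Lineage H),Lineage C),Lineage V),Lineage G).
Lineage V and Lineage C share a more recent common ancestor with each other than either does with Lineage G, so Lineage G is the least closely related of the three.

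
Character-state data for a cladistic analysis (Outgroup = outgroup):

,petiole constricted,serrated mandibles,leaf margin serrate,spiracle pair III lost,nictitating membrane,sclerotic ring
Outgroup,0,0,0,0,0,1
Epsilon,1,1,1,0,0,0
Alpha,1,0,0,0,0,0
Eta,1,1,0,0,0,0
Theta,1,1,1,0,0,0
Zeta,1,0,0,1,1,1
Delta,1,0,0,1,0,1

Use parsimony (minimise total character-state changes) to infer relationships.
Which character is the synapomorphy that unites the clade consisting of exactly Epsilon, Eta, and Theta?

Character polarity is set by the outgroup: the derived state is whichever differs from the outgroup's state, so for sclerotic ring the derived state is '0', and for the remaining characters it is '1'.
petiole constricted (derived state '1') is shared by all ingroup taxa — unites the whole ingroup.
serrated mandibles (derived state '1') is shared by Epsilon, Eta, and Theta — a synapomorphy uniting that clade.
Only Epsilon and Theta show the derived state '1' for leaf margin serrate, supporting them as a clade.
spiracle pair III lost (derived state '1') is shared by Delta and Zeta — a synapomorphy uniting that clade.
nictitating membrane: derived state '1' in Zeta only — an autapomorphy, so it tells us nothing about relationships among taxa.
sclerotic ring (derived state '0') is shared by Alpha, Epsilon, Eta, and Theta — a synapomorphy uniting that clade.
Most parsimonious ingroup topology: ((((Epsilon,Theta),Eta),Alpha),(Zeta,Delta)).
The clade {Epsilon, Eta, Theta} is supported by serrated mandibles: its derived state '1' occurs in exactly those taxa and in no other taxon (including the outgroup).

serrated mandibles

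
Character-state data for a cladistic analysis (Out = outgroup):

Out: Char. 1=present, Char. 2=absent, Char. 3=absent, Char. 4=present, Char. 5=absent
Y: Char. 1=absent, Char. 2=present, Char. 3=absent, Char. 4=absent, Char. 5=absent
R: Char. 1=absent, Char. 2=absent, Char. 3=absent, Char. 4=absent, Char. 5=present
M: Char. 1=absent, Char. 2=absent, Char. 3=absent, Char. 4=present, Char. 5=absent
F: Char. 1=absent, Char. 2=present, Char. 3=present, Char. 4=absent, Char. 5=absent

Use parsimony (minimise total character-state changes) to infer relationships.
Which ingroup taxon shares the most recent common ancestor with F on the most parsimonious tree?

Y

Character polarity is set by the outgroup: the derived state is whichever differs from the outgroup's state, so for Char. 1, Char. 4 the derived state is 'absent', and for the remaining characters it is 'present'.
All ingroup taxa share the derived state 'absent' for Char. 1; it defines the ingroup but does not resolve relationships within it.
Char. 2 (derived state 'present') is shared by F and Y — a synapomorphy uniting that clade.
Char. 3 (derived state 'present') is unique to F (autapomorphy; uninformative for grouping).
Char. 4: derived state 'absent' in F, R, and Y only — synapomorphy for {F, R, Y}.
Char. 5 (derived state 'present') is unique to R (autapomorphy; uninformative for grouping).
Most parsimonious ingroup topology: (((F,Y),R),M).
F and Y form a cherry on this tree, so they are sister taxa.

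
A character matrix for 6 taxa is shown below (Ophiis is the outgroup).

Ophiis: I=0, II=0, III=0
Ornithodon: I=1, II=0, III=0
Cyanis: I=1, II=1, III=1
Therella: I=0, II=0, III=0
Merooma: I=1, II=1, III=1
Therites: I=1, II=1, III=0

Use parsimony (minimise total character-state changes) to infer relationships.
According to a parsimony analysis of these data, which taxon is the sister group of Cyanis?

The outgroup has state '0' for every character, so '1' is the derived state throughout.
I (derived state '1') is shared by Cyanis, Merooma, Ornithodon, and Therites — a synapomorphy uniting that clade.
II: derived state '1' in Cyanis, Merooma, and Therites only — synapomorphy for {Cyanis, Merooma, Therites}.
III (derived state '1') is shared by Cyanis and Merooma — a synapomorphy uniting that clade.
Most parsimonious ingroup topology: ((Ornithodon,((Cyanis,Merooma),Therites)),Therella).
Cyanis and Merooma form a cherry on this tree, so they are sister taxa.

Merooma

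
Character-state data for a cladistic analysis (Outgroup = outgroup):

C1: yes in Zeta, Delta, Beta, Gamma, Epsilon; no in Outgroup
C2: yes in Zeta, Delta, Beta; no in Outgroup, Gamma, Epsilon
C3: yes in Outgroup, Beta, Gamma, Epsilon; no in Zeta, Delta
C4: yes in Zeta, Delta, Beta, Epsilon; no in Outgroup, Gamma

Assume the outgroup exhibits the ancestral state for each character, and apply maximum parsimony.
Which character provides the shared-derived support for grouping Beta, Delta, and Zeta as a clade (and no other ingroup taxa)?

Character polarity is set by the outgroup: the derived state is whichever differs from the outgroup's state, so for C3 the derived state is 'no', and for the remaining characters it is 'yes'.
C1 (derived state 'yes') is shared by all ingroup taxa — unites the whole ingroup.
Only Beta, Delta, and Zeta show the derived state 'yes' for C2, supporting them as a clade.
C3: derived state 'no' in Delta and Zeta only — synapomorphy for {Delta, Zeta}.
C4: derived state 'yes' in Beta, Delta, Epsilon, and Zeta only — synapomorphy for {Beta, Delta, Epsilon, Zeta}.
Most parsimonious ingroup topology: ((((Zeta,Delta),Beta),Epsilon),Gamma).
The clade {Beta, Delta, Zeta} is supported by C2: its derived state 'yes' occurs in exactly those taxa and in no other taxon (including the outgroup).

C2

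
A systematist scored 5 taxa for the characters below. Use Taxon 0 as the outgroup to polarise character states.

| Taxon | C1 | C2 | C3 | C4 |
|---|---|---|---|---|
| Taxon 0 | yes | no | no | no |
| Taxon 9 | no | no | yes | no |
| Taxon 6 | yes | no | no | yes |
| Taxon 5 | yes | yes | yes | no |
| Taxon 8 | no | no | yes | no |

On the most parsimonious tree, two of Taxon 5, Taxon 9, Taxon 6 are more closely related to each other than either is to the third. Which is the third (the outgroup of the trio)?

Taxon 6

Character polarity is set by the outgroup: the derived state is whichever differs from the outgroup's state, so for C1 the derived state is 'no', and for the remaining characters it is 'yes'.
Only Taxon 8 and Taxon 9 show the derived state 'no' for C1, supporting them as a clade.
C2: derived state 'yes' in Taxon 5 only — an autapomorphy, so it tells us nothing about relationships among taxa.
C3 (derived state 'yes') is shared by Taxon 5, Taxon 8, and Taxon 9 — a synapomorphy uniting that clade.
C4: derived state 'yes' in Taxon 6 only — an autapomorphy, so it tells us nothing about relationships among taxa.
Most parsimonious ingroup topology: (((Taxon 9,Taxon 8),Taxon 5),Taxon 6).
Taxon 5 and Taxon 9 share a more recent common ancestor with each other than either does with Taxon 6, so Taxon 6 is the least closely related of the three.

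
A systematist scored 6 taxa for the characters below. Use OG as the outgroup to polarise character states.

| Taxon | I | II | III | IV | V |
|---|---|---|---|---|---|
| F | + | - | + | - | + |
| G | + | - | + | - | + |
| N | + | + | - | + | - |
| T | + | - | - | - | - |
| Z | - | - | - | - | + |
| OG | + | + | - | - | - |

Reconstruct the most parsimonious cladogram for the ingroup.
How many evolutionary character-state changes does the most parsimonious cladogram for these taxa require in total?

Character polarity is set by the outgroup: the derived state is whichever differs from the outgroup's state, so for I, II the derived state is '-', and for the remaining characters it is '+'.
I (derived state '-') is unique to Z (autapomorphy; uninformative for grouping).
Only F, G, T, and Z show the derived state '-' for II, supporting them as a clade.
Only F and G show the derived state '+' for III, supporting them as a clade.
IV: derived state '+' in N only — an autapomorphy, so it tells us nothing about relationships among taxa.
V: derived state '+' in F, G, and Z only — synapomorphy for {F, G, Z}.
Most parsimonious ingroup topology: (N,((Z,(G,F)),T)).
Changes per character on this tree: I: 1; II: 1; III: 1; IV: 1; V: 1.
Total = 5.

5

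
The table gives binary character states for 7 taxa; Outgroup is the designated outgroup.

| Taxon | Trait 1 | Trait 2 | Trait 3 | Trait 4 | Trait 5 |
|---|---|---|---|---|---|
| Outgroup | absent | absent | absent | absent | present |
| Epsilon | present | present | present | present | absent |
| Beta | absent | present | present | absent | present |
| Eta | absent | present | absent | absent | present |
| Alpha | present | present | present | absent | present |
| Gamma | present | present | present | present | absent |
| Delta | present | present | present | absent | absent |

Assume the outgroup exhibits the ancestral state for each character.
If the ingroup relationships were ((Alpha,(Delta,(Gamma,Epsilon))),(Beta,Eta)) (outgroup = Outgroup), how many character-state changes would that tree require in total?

6

Map each character onto ((Alpha,(Delta,(Gamma,Epsilon))),(Beta,Eta)) (rooted by Outgroup) and count the minimum state changes it requires (Fitch parsimony):
Trait 1: 1; Trait 2: 1; Trait 3: 2; Trait 4: 1; Trait 5: 1.
Total tree length = 6.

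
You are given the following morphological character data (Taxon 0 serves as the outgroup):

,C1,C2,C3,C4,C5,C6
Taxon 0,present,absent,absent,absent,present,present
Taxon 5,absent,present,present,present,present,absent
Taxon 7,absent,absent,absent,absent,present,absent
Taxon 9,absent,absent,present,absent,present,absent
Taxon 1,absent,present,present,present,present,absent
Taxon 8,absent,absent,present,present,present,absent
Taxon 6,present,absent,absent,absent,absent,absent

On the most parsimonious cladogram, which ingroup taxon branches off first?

Taxon 6

Character polarity is set by the outgroup: the derived state is whichever differs from the outgroup's state, so for C1, C5, C6 the derived state is 'absent', and for the remaining characters it is 'present'.
C1 (derived state 'absent') is shared by Taxon 1, Taxon 5, Taxon 7, Taxon 8, and Taxon 9 — a synapomorphy uniting that clade.
Only Taxon 1 and Taxon 5 show the derived state 'present' for C2, supporting them as a clade.
Only Taxon 1, Taxon 5, Taxon 8, and Taxon 9 show the derived state 'present' for C3, supporting them as a clade.
Only Taxon 1, Taxon 5, and Taxon 8 show the derived state 'present' for C4, supporting them as a clade.
C5 (derived state 'absent') is unique to Taxon 6 (autapomorphy; uninformative for grouping).
C6 (derived state 'absent') is shared by all ingroup taxa — unites the whole ingroup.
Most parsimonious ingroup topology: (((((Taxon 5,Taxon 1),Taxon 8),Taxon 9),Taxon 7),Taxon 6).
Taxon 6 is sister to the clade containing all other ingroup taxa, so it is the earliest-diverging (most basal) ingroup lineage.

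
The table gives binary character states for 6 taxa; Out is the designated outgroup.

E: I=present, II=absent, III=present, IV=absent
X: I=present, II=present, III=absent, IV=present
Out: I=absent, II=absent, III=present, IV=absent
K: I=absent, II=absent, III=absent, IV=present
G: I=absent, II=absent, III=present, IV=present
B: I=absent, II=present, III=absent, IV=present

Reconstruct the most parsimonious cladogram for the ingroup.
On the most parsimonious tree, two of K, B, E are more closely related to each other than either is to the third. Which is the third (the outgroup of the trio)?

E

Character polarity is set by the outgroup: the derived state is whichever differs from the outgroup's state, so for III the derived state is 'absent', and for the remaining characters it is 'present'.
I groups E and X, which is incompatible with the clades supported by the remaining characters; treating it as convergent (homoplasy) costs fewer steps than any alternative tree.
II: derived state 'present' in B and X only — synapomorphy for {B, X}.
III (derived state 'absent') is shared by B, K, and X — a synapomorphy uniting that clade.
IV: derived state 'present' in B, G, K, and X only — synapomorphy for {B, G, K, X}.
Most parsimonious ingroup topology: ((((B,X),K),G),E).
K and B share a more recent common ancestor with each other than either does with E, so E is the least closely related of the three.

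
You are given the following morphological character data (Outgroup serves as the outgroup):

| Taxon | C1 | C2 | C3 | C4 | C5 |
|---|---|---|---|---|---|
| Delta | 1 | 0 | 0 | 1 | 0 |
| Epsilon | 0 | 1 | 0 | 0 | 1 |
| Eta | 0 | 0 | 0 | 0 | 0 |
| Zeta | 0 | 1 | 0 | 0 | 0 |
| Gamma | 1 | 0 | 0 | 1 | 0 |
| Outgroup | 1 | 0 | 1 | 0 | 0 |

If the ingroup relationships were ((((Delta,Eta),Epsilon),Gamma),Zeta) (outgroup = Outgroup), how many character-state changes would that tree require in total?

9

Map each character onto ((((Delta,Eta),Epsilon),Gamma),Zeta) (rooted by Outgroup) and count the minimum state changes it requires (Fitch parsimony):
C1: 3; C2: 2; C3: 1; C4: 2; C5: 1.
Total tree length = 9.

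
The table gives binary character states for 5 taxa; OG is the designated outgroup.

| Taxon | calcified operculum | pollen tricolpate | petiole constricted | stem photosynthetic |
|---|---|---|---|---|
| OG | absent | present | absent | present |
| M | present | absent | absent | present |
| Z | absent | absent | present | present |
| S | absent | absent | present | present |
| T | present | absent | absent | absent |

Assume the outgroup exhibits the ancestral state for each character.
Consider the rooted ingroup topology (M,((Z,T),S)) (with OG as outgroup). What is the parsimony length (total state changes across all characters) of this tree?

Map each character onto (M,((Z,T),S)) (rooted by OG) and count the minimum state changes it requires (Fitch parsimony):
calcified operculum: 2; pollen tricolpate: 1; petiole constricted: 2; stem photosynthetic: 1.
Total tree length = 6.

6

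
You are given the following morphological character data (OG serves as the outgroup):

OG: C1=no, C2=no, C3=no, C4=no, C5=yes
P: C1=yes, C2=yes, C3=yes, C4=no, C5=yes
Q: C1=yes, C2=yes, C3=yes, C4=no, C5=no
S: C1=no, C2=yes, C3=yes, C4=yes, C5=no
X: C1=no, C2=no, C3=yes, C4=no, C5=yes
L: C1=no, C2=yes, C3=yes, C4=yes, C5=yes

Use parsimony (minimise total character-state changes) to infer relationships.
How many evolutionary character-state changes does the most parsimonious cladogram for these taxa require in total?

6

Character polarity is set by the outgroup: the derived state is whichever differs from the outgroup's state, so for C5 the derived state is 'no', and for the remaining characters it is 'yes'.
C1 (derived state 'yes') is shared by P and Q — a synapomorphy uniting that clade.
C2: derived state 'yes' in L, P, Q, and S only — synapomorphy for {L, P, Q, S}.
C3 (derived state 'yes') is shared by all ingroup taxa — unites the whole ingroup.
C4: derived state 'yes' in L and S only — synapomorphy for {L, S}.
C5 (state 'no') occurs in Q and S but conflicts with the nesting implied by the other characters — most parsimoniously interpreted as homoplasy.
Most parsimonious ingroup topology: (((P,Q),(S,L)),X).
Changes per character on this tree: C1: 1; C2: 1; C3: 1; C4: 1; C5: 2.
Total = 6.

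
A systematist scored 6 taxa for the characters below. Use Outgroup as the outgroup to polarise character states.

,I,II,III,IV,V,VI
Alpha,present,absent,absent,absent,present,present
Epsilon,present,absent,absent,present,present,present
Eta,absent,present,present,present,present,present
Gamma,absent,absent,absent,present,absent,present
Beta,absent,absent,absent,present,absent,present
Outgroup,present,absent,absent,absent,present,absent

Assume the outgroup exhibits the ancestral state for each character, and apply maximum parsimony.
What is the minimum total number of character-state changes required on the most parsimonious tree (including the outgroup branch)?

Character polarity is set by the outgroup: the derived state is whichever differs from the outgroup's state, so for I, V the derived state is 'absent', and for the remaining characters it is 'present'.
I: derived state 'absent' in Beta, Eta, and Gamma only — synapomorphy for {Beta, Eta, Gamma}.
II: derived state 'present' in Eta only — an autapomorphy, so it tells us nothing about relationships among taxa.
III (derived state 'present') is unique to Eta (autapomorphy; uninformative for grouping).
Only Beta, Epsilon, Eta, and Gamma show the derived state 'present' for IV, supporting them as a clade.
V (derived state 'absent') is shared by Beta and Gamma — a synapomorphy uniting that clade.
All ingroup taxa share the derived state 'present' for VI; it defines the ingroup but does not resolve relationships within it.
Most parsimonious ingroup topology: ((((Beta,Gamma),Eta),Epsilon),Alpha).
Changes per character on this tree: I: 1; II: 1; III: 1; IV: 1; V: 1; VI: 1.
Total = 6.

6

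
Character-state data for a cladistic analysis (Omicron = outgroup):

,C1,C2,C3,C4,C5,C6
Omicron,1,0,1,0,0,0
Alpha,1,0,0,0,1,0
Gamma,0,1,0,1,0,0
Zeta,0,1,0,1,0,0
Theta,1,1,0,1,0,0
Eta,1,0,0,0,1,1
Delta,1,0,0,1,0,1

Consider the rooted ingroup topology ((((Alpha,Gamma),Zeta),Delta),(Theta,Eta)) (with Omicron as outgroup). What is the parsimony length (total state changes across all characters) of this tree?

13

Map each character onto ((((Alpha,Gamma),Zeta),Delta),(Theta,Eta)) (rooted by Omicron) and count the minimum state changes it requires (Fitch parsimony):
C1: 2; C2: 3; C3: 1; C4: 3; C5: 2; C6: 2.
Total tree length = 13.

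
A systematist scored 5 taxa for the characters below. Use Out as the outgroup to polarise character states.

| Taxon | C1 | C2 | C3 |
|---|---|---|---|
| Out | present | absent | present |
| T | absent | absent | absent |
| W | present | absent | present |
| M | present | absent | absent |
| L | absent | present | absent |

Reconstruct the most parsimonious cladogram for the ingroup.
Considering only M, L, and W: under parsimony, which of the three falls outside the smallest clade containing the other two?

W

Character polarity is set by the outgroup: the derived state is whichever differs from the outgroup's state, so for C1, C3 the derived state is 'absent', and for the remaining characters it is 'present'.
C1: derived state 'absent' in L and T only — synapomorphy for {L, T}.
C2: derived state 'present' in L only — an autapomorphy, so it tells us nothing about relationships among taxa.
Only L, M, and T show the derived state 'absent' for C3, supporting them as a clade.
Most parsimonious ingroup topology: (((T,L),M),W).
M and L share a more recent common ancestor with each other than either does with W, so W is the least closely related of the three.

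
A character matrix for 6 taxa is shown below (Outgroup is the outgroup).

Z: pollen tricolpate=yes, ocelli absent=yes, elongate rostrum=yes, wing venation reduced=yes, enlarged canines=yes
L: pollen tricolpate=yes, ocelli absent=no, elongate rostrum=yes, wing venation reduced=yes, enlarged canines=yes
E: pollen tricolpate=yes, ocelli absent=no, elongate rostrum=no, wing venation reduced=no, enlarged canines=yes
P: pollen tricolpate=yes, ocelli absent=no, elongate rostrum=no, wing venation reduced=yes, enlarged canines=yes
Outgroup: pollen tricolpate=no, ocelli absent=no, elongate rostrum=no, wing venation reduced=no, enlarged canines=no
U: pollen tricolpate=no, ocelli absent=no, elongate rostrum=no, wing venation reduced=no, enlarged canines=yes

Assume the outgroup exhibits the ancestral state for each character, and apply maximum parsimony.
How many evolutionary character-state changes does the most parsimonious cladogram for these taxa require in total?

5

The outgroup has state 'no' for every character, so 'yes' is the derived state throughout.
pollen tricolpate (derived state 'yes') is shared by E, L, P, and Z — a synapomorphy uniting that clade.
ocelli absent (derived state 'yes') is unique to Z (autapomorphy; uninformative for grouping).
Only L and Z show the derived state 'yes' for elongate rostrum, supporting them as a clade.
Only L, P, and Z show the derived state 'yes' for wing venation reduced, supporting them as a clade.
All ingroup taxa share the derived state 'yes' for enlarged canines; it defines the ingroup but does not resolve relationships within it.
Most parsimonious ingroup topology: (((P,(Z,L)),E),U).
Changes per character on this tree: pollen tricolpate: 1; ocelli absent: 1; elongate rostrum: 1; wing venation reduced: 1; enlarged canines: 1.
Total = 5.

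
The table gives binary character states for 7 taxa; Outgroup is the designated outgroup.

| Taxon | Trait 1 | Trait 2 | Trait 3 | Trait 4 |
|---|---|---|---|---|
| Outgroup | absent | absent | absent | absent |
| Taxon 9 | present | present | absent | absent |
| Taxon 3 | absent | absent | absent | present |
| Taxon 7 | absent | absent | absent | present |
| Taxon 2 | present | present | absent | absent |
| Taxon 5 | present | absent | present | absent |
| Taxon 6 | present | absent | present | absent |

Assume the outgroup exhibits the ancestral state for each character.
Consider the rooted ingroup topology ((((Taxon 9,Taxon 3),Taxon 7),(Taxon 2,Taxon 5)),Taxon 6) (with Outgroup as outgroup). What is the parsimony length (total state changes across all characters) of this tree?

9

Map each character onto ((((Taxon 9,Taxon 3),Taxon 7),(Taxon 2,Taxon 5)),Taxon 6) (rooted by Outgroup) and count the minimum state changes it requires (Fitch parsimony):
Trait 1: 3; Trait 2: 2; Trait 3: 2; Trait 4: 2.
Total tree length = 9.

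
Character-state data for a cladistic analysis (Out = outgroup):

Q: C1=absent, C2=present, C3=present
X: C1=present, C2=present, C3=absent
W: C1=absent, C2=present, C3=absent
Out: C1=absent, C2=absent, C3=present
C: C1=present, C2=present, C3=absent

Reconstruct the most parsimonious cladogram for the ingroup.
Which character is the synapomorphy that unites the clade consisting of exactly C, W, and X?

C3

Character polarity is set by the outgroup: the derived state is whichever differs from the outgroup's state, so for C3 the derived state is 'absent', and for the remaining characters it is 'present'.
Only C and X show the derived state 'present' for C1, supporting them as a clade.
All ingroup taxa share the derived state 'present' for C2; it defines the ingroup but does not resolve relationships within it.
Only C, W, and X show the derived state 'absent' for C3, supporting them as a clade.
Most parsimonious ingroup topology: (Q,(W,(X,C))).
The clade {C, W, X} is supported by C3: its derived state 'absent' occurs in exactly those taxa and in no other taxon (including the outgroup).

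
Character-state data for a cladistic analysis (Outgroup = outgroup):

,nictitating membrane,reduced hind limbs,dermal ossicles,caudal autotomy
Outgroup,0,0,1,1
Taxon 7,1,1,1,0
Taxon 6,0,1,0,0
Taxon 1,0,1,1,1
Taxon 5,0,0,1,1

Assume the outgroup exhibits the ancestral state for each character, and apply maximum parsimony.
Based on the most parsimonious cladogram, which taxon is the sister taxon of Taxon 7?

Taxon 6

Character polarity is set by the outgroup: the derived state is whichever differs from the outgroup's state, so for dermal ossicles, caudal autotomy the derived state is '0', and for the remaining characters it is '1'.
nictitating membrane (derived state '1') is unique to Taxon 7 (autapomorphy; uninformative for grouping).
reduced hind limbs: derived state '1' in Taxon 1, Taxon 6, and Taxon 7 only — synapomorphy for {Taxon 1, Taxon 6, Taxon 7}.
dermal ossicles (derived state '0') is unique to Taxon 6 (autapomorphy; uninformative for grouping).
caudal autotomy (derived state '0') is shared by Taxon 6 and Taxon 7 — a synapomorphy uniting that clade.
Most parsimonious ingroup topology: (((Taxon 7,Taxon 6),Taxon 1),Taxon 5).
Taxon 7 and Taxon 6 form a cherry on this tree, so they are sister taxa.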